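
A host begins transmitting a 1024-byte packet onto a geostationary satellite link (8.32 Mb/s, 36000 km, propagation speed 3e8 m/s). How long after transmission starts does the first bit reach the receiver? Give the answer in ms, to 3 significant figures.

First bit experiences only propagation delay: d/s = 36000000/300000000 = 120 ms.

120 ms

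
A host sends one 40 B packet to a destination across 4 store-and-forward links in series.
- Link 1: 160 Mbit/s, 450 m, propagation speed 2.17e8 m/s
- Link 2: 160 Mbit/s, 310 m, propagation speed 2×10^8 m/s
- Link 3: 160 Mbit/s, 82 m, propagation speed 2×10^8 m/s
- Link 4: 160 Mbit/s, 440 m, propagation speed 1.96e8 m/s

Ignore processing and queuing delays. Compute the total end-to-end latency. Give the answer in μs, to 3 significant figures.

14.3 μs

L = 40 × 8 = 320 bits.
Transmission delay per hop = L/R = 320/160000000 = 2 μs; 4 hops → 8 μs.
Propagation delays (d/s per hop): 2.07373, 1.55, 0.41, 2.2449 μs; sum = 6.27863 μs.
End-to-end = 14.3 μs.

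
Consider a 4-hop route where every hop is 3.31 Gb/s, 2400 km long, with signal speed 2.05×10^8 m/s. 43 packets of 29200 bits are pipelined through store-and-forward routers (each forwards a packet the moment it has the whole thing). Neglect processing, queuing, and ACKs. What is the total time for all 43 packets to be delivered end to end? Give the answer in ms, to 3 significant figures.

47.2 ms

Per-hop transmission t_tx = L/R = 29200/3310000000 = 0.00882175 ms.
Per-hop propagation t_prop = 2400000/2.05e+08 = 11.7073 ms.
Pipeline fill: first packet needs 4·t_tx to clear all hops; remaining 42 packets each add one t_tx.
Total = (4+43-1)·t_tx + 4·t_prop = 46·0.00882175 + 4·11.7073 = 47.2 ms.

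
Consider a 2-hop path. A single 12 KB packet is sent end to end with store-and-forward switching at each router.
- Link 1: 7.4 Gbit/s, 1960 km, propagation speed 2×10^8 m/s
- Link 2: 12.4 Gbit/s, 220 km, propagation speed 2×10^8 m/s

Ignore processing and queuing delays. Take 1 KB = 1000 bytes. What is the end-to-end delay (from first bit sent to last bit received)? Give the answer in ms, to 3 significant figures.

10.9 ms

L = 96000 bits.
Transmission delays (L/R per hop): 0.012973, 0.00774194 ms; sum = 0.0207149 ms.
Propagation delays (d/s per hop): 9.8, 1.1 ms; sum = 10.9 ms.
End-to-end = 10.9 ms.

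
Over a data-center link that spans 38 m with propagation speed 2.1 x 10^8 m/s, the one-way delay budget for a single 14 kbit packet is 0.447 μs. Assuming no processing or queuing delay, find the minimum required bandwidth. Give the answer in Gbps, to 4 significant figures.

52.62 Gbps

Propagation delay = 38 / 210000000 = 0.180952 μs.
Transmission budget = 0.447 − 0.180952 = 0.266048 μs.
R ≥ L / t_tx = 14000 bits / 2.66048e-07 s = 52.62 Gbps.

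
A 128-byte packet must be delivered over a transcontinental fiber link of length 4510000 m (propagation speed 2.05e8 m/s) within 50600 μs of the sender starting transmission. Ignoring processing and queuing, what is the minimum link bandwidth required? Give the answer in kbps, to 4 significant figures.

35.80 kbps

L = 1024 bits.
Propagation delay = 4510000 / 2.05e+08 = 22000 μs.
Transmission budget = 50600 − 22000 = 28600 μs.
R ≥ L / t_tx = 1024 bits / 0.0286 s = 35.80 kbps.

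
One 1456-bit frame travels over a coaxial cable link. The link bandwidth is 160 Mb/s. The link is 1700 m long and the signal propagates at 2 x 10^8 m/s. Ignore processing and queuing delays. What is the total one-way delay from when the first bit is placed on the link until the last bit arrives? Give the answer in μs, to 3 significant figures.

Transmission delay = L/R = 1456 / 160000000 = 9.1 μs.
Propagation delay = d/s = 1700 m / 200000000 m/s = 8.5 μs.
Total = 17.6 μs.

17.6 μs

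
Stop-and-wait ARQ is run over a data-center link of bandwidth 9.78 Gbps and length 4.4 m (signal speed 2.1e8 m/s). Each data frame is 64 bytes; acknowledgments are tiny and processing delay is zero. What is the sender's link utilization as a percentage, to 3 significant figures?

55.5 %

t_tx = L/R = 512/9780000000 = 5.23517e-08 s.
t_prop = 4.4/210000000 = 2.09524e-08 s; RTT = 4.19048e-08 s.
Cycle = t_tx + RTT = 9.42565e-08 s.
Utilization = t_tx / cycle = 5.23517e-08/9.42565e-08 = 55.5 %.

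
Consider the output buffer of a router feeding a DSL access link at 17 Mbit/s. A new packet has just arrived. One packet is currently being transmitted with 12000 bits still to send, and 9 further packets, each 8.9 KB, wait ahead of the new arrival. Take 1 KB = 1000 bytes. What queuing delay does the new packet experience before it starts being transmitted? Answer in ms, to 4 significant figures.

Each queued packet: L/R = 71200/17000000 = 4.18824 ms.
9 queued → 37.6941 ms.
Plus remaining 12000 bits of current packet: 0.705882 ms.
Queuing delay = 38.40 ms.

38.40 ms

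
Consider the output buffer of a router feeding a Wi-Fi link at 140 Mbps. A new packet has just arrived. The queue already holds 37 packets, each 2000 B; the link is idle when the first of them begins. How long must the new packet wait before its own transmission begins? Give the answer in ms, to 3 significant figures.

Each queued packet: L/R = 16000/140000000 = 0.114286 ms.
37 queued → 4.22857 ms.
Queuing delay = 4.23 ms.

4.23 ms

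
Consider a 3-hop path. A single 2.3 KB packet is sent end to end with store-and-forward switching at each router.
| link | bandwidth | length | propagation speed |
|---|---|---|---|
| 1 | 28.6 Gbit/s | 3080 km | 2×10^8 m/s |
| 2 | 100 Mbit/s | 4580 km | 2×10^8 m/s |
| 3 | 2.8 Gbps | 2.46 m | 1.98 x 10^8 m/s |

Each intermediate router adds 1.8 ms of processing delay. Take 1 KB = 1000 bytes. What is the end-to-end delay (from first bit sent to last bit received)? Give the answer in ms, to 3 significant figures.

L = 18400 bits.
Transmission delays (L/R per hop): 0.000643357, 0.184, 0.00657143 ms; sum = 0.191215 ms.
Propagation delays (d/s per hop): 15.4, 22.9, 1.24242e-05 ms; sum = 38.3 ms.
Processing at 2 router(s): 2 × 1.8 ms = 3.6 ms.
End-to-end = 42.1 ms.

42.1 ms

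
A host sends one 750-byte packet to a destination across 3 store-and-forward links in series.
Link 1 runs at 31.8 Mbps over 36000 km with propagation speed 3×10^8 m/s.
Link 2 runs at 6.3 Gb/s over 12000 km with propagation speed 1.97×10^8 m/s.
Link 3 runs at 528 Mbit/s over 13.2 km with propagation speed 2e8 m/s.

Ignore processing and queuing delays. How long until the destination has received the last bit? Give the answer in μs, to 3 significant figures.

181000 μs

L = 750 × 8 = 6000 bits.
Transmission delays (L/R per hop): 188.679, 0.952381, 11.3636 μs; sum = 200.995 μs.
Propagation delays (d/s per hop): 120000, 60913.7, 66 μs; sum = 180980 μs.
End-to-end = 181000 μs.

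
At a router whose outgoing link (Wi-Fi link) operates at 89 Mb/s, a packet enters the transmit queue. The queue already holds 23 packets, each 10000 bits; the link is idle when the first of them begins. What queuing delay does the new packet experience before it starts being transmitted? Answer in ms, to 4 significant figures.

2.584 ms

Each queued packet: L/R = 10000/89000000 = 0.11236 ms.
23 queued → 2.58427 ms.
Queuing delay = 2.584 ms.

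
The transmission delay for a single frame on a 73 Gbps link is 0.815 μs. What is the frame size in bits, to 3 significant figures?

L = R × t_tx = 73000000000 b/s × 8.15e-07 s = 59495 bits.

59500 bits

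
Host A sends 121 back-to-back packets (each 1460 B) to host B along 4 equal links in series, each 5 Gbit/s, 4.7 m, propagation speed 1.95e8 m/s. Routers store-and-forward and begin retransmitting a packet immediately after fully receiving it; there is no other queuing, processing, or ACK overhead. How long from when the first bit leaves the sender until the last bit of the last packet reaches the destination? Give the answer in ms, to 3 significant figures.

Per-hop transmission t_tx = L/R = 11680/5000000000 = 0.002336 ms.
Per-hop propagation t_prop = 4.7/195000000 = 2.41026e-05 ms.
Pipeline fill: first packet needs 4·t_tx to clear all hops; remaining 120 packets each add one t_tx.
Total = (4+121-1)·t_tx + 4·t_prop = 124·0.002336 + 4·2.41026e-05 = 0.290 ms.

0.290 ms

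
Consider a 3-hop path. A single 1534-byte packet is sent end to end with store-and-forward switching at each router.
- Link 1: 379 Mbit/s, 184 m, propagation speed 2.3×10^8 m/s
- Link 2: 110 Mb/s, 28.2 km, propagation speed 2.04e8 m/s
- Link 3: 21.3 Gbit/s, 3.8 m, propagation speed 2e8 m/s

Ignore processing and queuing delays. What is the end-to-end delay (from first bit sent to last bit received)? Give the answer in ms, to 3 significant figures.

L = 1534 × 8 = 12272 bits.
Transmission delays (L/R per hop): 0.0323799, 0.111564, 0.00057615 ms; sum = 0.14452 ms.
Propagation delays (d/s per hop): 0.0008, 0.138235, 1.9e-05 ms; sum = 0.139054 ms.
End-to-end = 0.284 ms.

0.284 ms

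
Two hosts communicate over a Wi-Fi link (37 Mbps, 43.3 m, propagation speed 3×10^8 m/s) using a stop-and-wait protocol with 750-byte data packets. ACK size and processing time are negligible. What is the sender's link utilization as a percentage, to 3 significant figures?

t_tx = L/R = 6000/37000000 = 0.000162162 s.
t_prop = 43.3/300000000 = 1.44333e-07 s; RTT = 2.88667e-07 s.
Cycle = t_tx + RTT = 0.000162451 s.
Utilization = t_tx / cycle = 0.000162162/0.000162451 = 99.8 %.

99.8 %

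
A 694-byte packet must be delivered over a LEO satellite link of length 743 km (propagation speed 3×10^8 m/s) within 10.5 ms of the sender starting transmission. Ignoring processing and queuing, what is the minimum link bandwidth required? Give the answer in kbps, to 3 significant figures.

L = 5552 bits.
Propagation delay = 743000 / 300000000 = 2.47667 ms.
Transmission budget = 10.5 − 2.47667 = 8.02333 ms.
R ≥ L / t_tx = 5552 bits / 0.00802333 s = 692 kbps.

692 kbps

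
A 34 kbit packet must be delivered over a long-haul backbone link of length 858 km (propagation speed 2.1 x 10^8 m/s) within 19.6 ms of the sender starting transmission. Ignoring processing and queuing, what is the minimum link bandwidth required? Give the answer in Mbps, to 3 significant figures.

Propagation delay = 858000 / 210000000 = 4.08571 ms.
Transmission budget = 19.6 − 4.08571 = 15.5143 ms.
R ≥ L / t_tx = 34000 bits / 0.0155143 s = 2.19 Mbps.

2.19 Mbps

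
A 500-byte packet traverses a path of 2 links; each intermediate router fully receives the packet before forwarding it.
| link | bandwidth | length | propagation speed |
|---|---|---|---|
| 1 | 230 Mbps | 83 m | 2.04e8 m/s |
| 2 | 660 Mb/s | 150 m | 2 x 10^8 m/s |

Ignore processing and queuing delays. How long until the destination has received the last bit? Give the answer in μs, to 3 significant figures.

24.6 μs

L = 500 × 8 = 4000 bits.
Transmission delays (L/R per hop): 17.3913, 6.06061 μs; sum = 23.4519 μs.
Propagation delays (d/s per hop): 0.406863, 0.75 μs; sum = 1.15686 μs.
End-to-end = 24.6 μs.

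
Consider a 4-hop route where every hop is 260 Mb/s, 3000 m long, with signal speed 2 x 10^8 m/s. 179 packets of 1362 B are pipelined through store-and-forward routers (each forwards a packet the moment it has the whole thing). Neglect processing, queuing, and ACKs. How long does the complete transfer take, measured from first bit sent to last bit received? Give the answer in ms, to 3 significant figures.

7.69 ms

Per-hop transmission t_tx = L/R = 10896/260000000 = 0.0419077 ms.
Per-hop propagation t_prop = 3000/200000000 = 0.015 ms.
Pipeline fill: first packet needs 4·t_tx to clear all hops; remaining 178 packets each add one t_tx.
Total = (4+179-1)·t_tx + 4·t_prop = 182·0.0419077 + 4·0.015 = 7.69 ms.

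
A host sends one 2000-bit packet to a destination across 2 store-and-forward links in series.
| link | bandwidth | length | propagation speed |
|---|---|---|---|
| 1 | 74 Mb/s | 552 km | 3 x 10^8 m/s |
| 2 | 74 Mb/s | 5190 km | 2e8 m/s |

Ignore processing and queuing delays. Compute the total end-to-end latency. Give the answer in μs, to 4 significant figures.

27840 μs

Transmission delay per hop = L/R = 2000/74000000 = 27.027 μs; 2 hops → 54.0541 μs.
Propagation delays (d/s per hop): 1840, 25950 μs; sum = 27790 μs.
End-to-end = 27840 μs.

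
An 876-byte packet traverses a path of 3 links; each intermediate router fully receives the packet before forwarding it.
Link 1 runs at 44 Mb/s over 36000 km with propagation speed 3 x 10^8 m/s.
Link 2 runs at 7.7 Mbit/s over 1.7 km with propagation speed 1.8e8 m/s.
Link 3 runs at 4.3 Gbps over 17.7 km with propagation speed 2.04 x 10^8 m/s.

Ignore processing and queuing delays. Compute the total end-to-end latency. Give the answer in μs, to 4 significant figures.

121200 μs

L = 876 × 8 = 7008 bits.
Transmission delays (L/R per hop): 159.273, 910.13, 1.62977 μs; sum = 1071.03 μs.
Propagation delays (d/s per hop): 120000, 9.44444, 86.7647 μs; sum = 120096 μs.
End-to-end = 121200 μs.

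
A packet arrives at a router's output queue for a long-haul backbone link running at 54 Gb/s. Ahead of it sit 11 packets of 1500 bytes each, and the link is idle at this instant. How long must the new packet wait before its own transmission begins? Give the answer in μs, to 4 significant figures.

Each queued packet: L/R = 12000/54000000000 = 0.222222 μs.
11 queued → 2.44444 μs.
Queuing delay = 2.444 μs.

2.444 μs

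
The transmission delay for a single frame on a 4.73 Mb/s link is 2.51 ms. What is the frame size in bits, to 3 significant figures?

11900 bits

L = R × t_tx = 4730000 b/s × 0.00251 s = 11872.3 bits.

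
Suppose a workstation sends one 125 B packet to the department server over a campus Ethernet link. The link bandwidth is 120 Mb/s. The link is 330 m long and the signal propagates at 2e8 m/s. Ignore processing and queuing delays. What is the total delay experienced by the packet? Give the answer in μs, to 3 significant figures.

L = 125 × 8 = 1000 bits.
Transmission delay = L/R = 1000 / 120000000 = 8.33333 μs.
Propagation delay = d/s = 330 m / 200000000 m/s = 1.65 μs.
Total = 9.98 μs.

9.98 μs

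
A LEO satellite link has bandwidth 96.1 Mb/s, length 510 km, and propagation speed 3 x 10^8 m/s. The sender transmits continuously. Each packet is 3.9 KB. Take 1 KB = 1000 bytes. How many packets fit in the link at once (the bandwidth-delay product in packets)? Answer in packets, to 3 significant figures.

Propagation delay = 510000 / 300000000 = 0.0017 s.
BDP = R × t_prop = 96100000 × 0.0017 = 163370 bits.
In packets of 31200 bits: 5.24 packets.

5.24 packets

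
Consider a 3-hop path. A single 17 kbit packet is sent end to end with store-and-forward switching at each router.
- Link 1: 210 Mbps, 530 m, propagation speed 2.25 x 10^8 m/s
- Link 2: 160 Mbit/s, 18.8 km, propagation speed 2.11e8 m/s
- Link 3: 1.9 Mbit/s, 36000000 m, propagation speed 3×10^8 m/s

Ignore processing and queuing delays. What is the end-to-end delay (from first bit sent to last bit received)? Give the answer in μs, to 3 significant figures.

129000 μs

L = 17000 bits.
Transmission delays (L/R per hop): 80.9524, 106.25, 8947.37 μs; sum = 9134.57 μs.
Propagation delays (d/s per hop): 2.35556, 89.0995, 120000 μs; sum = 120091 μs.
End-to-end = 129000 μs.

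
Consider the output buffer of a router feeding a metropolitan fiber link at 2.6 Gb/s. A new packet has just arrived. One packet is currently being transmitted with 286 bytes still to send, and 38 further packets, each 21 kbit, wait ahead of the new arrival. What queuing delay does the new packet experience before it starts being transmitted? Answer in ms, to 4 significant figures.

Each queued packet: L/R = 21000/2600000000 = 0.00807692 ms.
38 queued → 0.306923 ms.
Plus remaining 2288 bits of current packet: 0.00088 ms.
Queuing delay = 0.3078 ms.

0.3078 ms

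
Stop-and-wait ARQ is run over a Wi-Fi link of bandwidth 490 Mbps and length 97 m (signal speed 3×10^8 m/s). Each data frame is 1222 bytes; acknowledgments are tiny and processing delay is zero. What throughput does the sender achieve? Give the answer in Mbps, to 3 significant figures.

475 Mbps

t_tx = L/R = 9776/490000000 = 1.9951e-05 s.
t_prop = 97/300000000 = 3.23333e-07 s; RTT = 6.46667e-07 s.
Cycle = t_tx + RTT = 2.05977e-05 s.
Throughput = L / cycle = 9776 / 2.05977e-05 = 475 Mbps.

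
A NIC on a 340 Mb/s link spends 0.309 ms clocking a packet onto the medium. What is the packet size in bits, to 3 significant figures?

L = R × t_tx = 340000000 b/s × 0.000309 s = 105060 bits.

105000 bits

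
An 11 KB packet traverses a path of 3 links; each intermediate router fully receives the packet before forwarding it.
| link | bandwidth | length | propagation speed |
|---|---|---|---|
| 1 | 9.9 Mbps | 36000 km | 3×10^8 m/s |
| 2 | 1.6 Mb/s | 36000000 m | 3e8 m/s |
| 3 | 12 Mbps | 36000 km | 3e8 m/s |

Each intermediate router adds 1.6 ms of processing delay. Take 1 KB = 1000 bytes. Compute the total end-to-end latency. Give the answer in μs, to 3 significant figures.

434000 μs

L = 88000 bits.
Transmission delays (L/R per hop): 8888.89, 55000, 7333.33 μs; sum = 71222.2 μs.
Propagation delays (d/s per hop): 120000, 120000, 120000 μs; sum = 360000 μs.
Processing at 2 router(s): 2 × 1.6 ms = 3200 μs.
End-to-end = 434000 μs.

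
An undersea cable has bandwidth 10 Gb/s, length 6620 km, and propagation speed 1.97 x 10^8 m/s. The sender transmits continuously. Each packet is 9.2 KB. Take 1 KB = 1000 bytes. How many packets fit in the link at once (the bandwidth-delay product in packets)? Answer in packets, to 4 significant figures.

4566 packets

Propagation delay = 6620000 / 197000000 = 0.0336041 s.
BDP = R × t_prop = 10000000000 × 0.0336041 = 336041000 bits.
In packets of 73600 bits: 4566 packets.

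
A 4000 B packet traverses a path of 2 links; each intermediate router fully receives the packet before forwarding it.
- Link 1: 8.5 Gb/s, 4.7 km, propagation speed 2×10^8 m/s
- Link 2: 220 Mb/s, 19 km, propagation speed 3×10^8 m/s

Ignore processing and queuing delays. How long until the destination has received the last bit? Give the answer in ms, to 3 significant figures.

0.236 ms

L = 4000 × 8 = 32000 bits.
Transmission delays (L/R per hop): 0.00376471, 0.145455 ms; sum = 0.149219 ms.
Propagation delays (d/s per hop): 0.0235, 0.0633333 ms; sum = 0.0868333 ms.
End-to-end = 0.236 ms.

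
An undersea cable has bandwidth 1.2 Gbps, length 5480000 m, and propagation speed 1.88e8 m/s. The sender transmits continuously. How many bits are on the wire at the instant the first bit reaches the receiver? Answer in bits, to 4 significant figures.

34980000 bits

Propagation delay = 5480000 / 188000000 = 0.0291489 s.
BDP = R × t_prop = 1200000000 × 0.0291489 = 34978700 bits.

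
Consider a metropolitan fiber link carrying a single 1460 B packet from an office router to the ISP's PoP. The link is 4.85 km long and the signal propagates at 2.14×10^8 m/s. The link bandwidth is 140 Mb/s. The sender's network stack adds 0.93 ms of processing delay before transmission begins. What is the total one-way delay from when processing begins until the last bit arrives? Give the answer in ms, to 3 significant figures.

1.04 ms

L = 1460 × 8 = 11680 bits.
Transmission delay = L/R = 11680 / 140000000 = 0.0834286 ms.
Propagation delay = d/s = 4850 m / 214000000 m/s = 0.0226636 ms.
Plus processing delay 0.93 ms = 0.93 ms.
Total = 1.04 ms.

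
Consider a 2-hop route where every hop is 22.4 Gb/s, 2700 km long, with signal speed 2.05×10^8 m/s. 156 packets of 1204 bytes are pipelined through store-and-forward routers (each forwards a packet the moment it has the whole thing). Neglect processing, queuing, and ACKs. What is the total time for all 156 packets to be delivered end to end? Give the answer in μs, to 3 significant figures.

Per-hop transmission t_tx = L/R = 9632/22400000000 = 0.43 μs.
Per-hop propagation t_prop = 2700000/2.05e+08 = 13170.7 μs.
Pipeline fill: first packet needs 2·t_tx to clear all hops; remaining 155 packets each add one t_tx.
Total = (2+156-1)·t_tx + 2·t_prop = 157·0.43 + 2·13170.7 = 26400 μs.

26400 μs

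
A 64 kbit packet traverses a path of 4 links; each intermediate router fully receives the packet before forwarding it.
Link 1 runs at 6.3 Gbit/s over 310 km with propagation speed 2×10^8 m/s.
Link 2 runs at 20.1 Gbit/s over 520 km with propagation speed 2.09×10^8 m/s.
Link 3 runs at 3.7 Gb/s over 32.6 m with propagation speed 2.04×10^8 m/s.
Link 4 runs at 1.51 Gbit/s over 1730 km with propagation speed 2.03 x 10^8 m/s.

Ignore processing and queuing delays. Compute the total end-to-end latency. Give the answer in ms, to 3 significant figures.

L = 64000 bits.
Transmission delays (L/R per hop): 0.0101587, 0.00318408, 0.0172973, 0.0423841 ms; sum = 0.0730242 ms.
Propagation delays (d/s per hop): 1.55, 2.48804, 0.000159804, 8.52217 ms; sum = 12.5604 ms.
End-to-end = 12.6 ms.

12.6 ms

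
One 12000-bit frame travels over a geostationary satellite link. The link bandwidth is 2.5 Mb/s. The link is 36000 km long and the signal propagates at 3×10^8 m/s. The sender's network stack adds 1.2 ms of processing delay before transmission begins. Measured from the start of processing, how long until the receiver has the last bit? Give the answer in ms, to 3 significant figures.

Transmission delay = L/R = 12000 / 2500000 = 4.8 ms.
Propagation delay = d/s = 36000000 m / 300000000 m/s = 120 ms.
Plus processing delay 1.2 ms = 1.2 ms.
Total = 126 ms.

126 ms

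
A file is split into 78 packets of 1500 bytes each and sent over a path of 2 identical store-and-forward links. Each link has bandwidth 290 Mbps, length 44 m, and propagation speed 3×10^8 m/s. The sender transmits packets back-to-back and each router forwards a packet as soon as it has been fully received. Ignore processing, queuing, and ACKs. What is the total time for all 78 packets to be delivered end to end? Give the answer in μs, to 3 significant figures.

3270 μs

Per-hop transmission t_tx = L/R = 12000/290000000 = 41.3793 μs.
Per-hop propagation t_prop = 44/300000000 = 0.146667 μs.
Pipeline fill: first packet needs 2·t_tx to clear all hops; remaining 77 packets each add one t_tx.
Total = (2+78-1)·t_tx + 2·t_prop = 79·41.3793 + 2·0.146667 = 3270 μs.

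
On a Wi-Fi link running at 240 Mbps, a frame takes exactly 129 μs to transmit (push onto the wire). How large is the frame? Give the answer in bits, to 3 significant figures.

L = R × t_tx = 240000000 b/s × 0.000129 s = 30960 bits.

31000 bits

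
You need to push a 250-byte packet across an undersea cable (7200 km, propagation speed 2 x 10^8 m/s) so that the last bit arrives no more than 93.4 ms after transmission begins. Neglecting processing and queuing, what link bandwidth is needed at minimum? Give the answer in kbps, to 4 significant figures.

34.84 kbps

L = 2000 bits.
Propagation delay = 7200000 / 200000000 = 36 ms.
Transmission budget = 93.4 − 36 = 57.4 ms.
R ≥ L / t_tx = 2000 bits / 0.0574 s = 34.84 kbps.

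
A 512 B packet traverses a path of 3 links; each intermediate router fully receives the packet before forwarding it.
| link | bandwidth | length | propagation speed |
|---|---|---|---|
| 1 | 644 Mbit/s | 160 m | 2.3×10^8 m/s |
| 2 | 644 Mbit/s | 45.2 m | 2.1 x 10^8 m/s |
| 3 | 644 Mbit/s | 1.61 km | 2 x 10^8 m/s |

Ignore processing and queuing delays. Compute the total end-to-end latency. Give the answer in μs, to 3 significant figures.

28.0 μs

L = 512 × 8 = 4096 bits.
Transmission delay per hop = L/R = 4096/644000000 = 6.36025 μs; 3 hops → 19.0807 μs.
Propagation delays (d/s per hop): 0.695652, 0.215238, 8.05 μs; sum = 8.96089 μs.
End-to-end = 28.0 μs.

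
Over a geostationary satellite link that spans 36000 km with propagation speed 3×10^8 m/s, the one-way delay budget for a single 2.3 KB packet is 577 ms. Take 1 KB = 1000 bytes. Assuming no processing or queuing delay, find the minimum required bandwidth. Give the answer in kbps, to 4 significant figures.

L = 18400 bits.
Propagation delay = 36000000 / 300000000 = 120 ms.
Transmission budget = 577 − 120 = 457 ms.
R ≥ L / t_tx = 18400 bits / 0.457 s = 40.26 kbps.

40.26 kbps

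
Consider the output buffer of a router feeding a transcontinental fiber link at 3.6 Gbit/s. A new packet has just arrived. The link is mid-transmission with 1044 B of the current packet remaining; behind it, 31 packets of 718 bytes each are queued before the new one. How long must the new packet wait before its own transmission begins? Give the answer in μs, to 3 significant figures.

51.8 μs

Each queued packet: L/R = 5744/3600000000 = 1.59556 μs.
31 queued → 49.4622 μs.
Plus remaining 8352 bits of current packet: 2.32 μs.
Queuing delay = 51.8 μs.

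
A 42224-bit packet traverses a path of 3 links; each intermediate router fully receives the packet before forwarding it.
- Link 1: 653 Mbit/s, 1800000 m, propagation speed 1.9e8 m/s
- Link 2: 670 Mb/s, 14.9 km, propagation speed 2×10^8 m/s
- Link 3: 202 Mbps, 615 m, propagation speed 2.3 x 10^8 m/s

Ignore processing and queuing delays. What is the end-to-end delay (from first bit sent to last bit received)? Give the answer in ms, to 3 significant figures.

9.89 ms

Transmission delays (L/R per hop): 0.0646616, 0.0630209, 0.20903 ms; sum = 0.336712 ms.
Propagation delays (d/s per hop): 9.47368, 0.0745, 0.00267391 ms; sum = 9.55086 ms.
End-to-end = 9.89 ms.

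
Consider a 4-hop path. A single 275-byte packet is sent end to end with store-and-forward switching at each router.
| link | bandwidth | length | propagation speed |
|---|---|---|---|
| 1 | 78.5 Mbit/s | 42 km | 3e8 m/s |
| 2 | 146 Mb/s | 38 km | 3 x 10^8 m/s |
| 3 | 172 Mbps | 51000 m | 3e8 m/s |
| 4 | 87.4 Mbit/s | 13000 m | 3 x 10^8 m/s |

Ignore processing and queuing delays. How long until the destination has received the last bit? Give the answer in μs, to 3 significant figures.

L = 275 × 8 = 2200 bits.
Transmission delays (L/R per hop): 28.0255, 15.0685, 12.7907, 25.1716 μs; sum = 81.0563 μs.
Propagation delays (d/s per hop): 140, 126.667, 170, 43.3333 μs; sum = 480 μs.
End-to-end = 561 μs.

561 μs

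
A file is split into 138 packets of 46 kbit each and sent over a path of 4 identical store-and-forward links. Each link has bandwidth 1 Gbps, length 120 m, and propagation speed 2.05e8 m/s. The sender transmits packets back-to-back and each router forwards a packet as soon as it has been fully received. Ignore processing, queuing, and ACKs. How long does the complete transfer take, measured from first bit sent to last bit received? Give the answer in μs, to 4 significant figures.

Per-hop transmission t_tx = L/R = 46000/1000000000 = 46 μs.
Per-hop propagation t_prop = 120/2.05e+08 = 0.585366 μs.
Pipeline fill: first packet needs 4·t_tx to clear all hops; remaining 137 packets each add one t_tx.
Total = (4+138-1)·t_tx + 4·t_prop = 141·46 + 4·0.585366 = 6488 μs.

6488 μs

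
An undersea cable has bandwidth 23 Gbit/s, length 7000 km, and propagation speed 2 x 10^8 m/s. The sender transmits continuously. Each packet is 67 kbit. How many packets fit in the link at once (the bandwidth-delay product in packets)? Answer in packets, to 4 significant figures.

Propagation delay = 7000000 / 200000000 = 0.035 s.
BDP = R × t_prop = 23000000000 × 0.035 = 805000000 bits.
In packets of 67000 bits: 12010 packets.

12010 packets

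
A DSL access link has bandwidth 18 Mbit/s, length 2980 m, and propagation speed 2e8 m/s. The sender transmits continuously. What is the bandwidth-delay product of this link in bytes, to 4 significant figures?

33.53 bytes

Propagation delay = 2980 / 200000000 = 1.49e-05 s.
BDP = R × t_prop = 18000000 × 1.49e-05 = 268.2 bits.
In bytes: 268.2/8 = 33.53 bytes.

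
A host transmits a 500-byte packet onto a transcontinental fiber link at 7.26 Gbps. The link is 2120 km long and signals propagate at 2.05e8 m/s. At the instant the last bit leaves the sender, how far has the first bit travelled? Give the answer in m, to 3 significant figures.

113 m

t_tx = L/R = 4000/7260000000 = 5.50964e-07 s.
Distance = s × t_tx = 2.05e+08 × 5.50964e-07 = 113 m.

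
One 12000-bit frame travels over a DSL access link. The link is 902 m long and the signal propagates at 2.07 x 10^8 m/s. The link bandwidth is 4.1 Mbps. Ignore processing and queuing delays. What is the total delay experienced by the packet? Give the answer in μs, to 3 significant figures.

2930 μs

Transmission delay = L/R = 12000 / 4.1e+06 = 2926.83 μs.
Propagation delay = d/s = 902 m / 2.07e+08 m/s = 4.35749 μs.
Total = 2930 μs.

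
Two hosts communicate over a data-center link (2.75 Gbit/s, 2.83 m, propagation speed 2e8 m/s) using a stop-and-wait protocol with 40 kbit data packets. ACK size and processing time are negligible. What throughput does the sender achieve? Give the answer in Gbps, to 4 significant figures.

2.745 Gbps

t_tx = L/R = 40000/2750000000 = 1.45455e-05 s.
t_prop = 2.83/200000000 = 1.415e-08 s; RTT = 2.83e-08 s.
Cycle = t_tx + RTT = 1.45738e-05 s.
Throughput = L / cycle = 40000 / 1.45738e-05 = 2.745 Gbps.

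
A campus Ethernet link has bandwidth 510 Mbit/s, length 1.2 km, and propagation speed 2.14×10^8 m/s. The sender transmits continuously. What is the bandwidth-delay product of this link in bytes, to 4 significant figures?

357.5 bytes

Propagation delay = 1200 / 214000000 = 5.60748e-06 s.
BDP = R × t_prop = 510000000 × 5.60748e-06 = 2859.81 bits.
In bytes: 2859.81/8 = 357.5 bytes.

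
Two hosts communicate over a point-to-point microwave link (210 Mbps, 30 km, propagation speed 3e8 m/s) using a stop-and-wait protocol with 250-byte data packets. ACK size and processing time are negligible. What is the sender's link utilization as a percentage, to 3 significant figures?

t_tx = L/R = 2000/210000000 = 9.52381e-06 s.
t_prop = 30000/300000000 = 0.0001 s; RTT = 0.0002 s.
Cycle = t_tx + RTT = 0.000209524 s.
Utilization = t_tx / cycle = 9.52381e-06/0.000209524 = 4.55 %.

4.55 %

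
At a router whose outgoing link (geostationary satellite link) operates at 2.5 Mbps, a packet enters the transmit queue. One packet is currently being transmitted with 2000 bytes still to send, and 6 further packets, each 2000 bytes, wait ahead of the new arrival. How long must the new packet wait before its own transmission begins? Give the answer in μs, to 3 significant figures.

44800 μs

Each queued packet: L/R = 16000/2500000 = 6400 μs.
6 queued → 38400 μs.
Plus remaining 16000 bits of current packet: 6400 μs.
Queuing delay = 44800 μs.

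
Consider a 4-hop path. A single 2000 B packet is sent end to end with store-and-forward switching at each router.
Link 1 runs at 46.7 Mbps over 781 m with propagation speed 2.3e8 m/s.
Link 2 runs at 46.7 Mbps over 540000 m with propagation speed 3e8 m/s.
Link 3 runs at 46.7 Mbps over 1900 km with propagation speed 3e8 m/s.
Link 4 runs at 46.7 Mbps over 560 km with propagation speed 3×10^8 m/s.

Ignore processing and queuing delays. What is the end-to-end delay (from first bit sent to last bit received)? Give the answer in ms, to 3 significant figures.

11.4 ms

L = 2000 × 8 = 16000 bits.
Transmission delay per hop = L/R = 16000/46700000 = 0.342612 ms; 4 hops → 1.37045 ms.
Propagation delays (d/s per hop): 0.00339565, 1.8, 6.33333, 1.86667 ms; sum = 10.0034 ms.
End-to-end = 11.4 ms.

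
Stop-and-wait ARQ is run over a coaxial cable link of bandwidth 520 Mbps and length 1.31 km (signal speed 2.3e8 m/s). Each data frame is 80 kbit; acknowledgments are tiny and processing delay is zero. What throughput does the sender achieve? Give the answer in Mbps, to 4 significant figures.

484.2 Mbps

t_tx = L/R = 80000/520000000 = 0.000153846 s.
t_prop = 1310/2.3e+08 = 5.69565e-06 s; RTT = 1.13913e-05 s.
Cycle = t_tx + RTT = 0.000165237 s.
Throughput = L / cycle = 80000 / 0.000165237 = 484.2 Mbps.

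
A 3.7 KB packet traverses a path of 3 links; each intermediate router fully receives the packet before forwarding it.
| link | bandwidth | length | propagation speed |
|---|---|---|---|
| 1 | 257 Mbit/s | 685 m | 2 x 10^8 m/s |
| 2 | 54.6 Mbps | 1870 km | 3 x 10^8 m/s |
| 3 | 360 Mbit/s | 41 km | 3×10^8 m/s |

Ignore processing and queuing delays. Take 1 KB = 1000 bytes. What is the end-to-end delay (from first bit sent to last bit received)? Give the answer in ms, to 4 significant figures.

7.113 ms

L = 29600 bits.
Transmission delays (L/R per hop): 0.115175, 0.542125, 0.0822222 ms; sum = 0.739522 ms.
Propagation delays (d/s per hop): 0.003425, 6.23333, 0.136667 ms; sum = 6.37343 ms.
End-to-end = 7.113 ms.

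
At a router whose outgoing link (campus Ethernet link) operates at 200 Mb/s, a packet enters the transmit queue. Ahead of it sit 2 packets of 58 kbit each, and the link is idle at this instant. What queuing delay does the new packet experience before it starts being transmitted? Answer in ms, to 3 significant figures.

0.580 ms

Each queued packet: L/R = 58000/200000000 = 0.29 ms.
2 queued → 0.58 ms.
Queuing delay = 0.580 ms.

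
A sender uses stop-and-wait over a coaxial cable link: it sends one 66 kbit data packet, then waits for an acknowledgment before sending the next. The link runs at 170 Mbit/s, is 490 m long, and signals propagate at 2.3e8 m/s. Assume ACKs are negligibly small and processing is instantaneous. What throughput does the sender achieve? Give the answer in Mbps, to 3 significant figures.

168 Mbps

t_tx = L/R = 66000/170000000 = 0.000388235 s.
t_prop = 490/2.3e+08 = 2.13043e-06 s; RTT = 4.26087e-06 s.
Cycle = t_tx + RTT = 0.000392496 s.
Throughput = L / cycle = 66000 / 0.000392496 = 168 Mbps.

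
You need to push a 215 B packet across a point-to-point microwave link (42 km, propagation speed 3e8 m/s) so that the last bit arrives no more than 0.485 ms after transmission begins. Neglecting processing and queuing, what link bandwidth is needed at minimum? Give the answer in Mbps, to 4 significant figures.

L = 1720 bits.
Propagation delay = 42000 / 300000000 = 0.14 ms.
Transmission budget = 0.485 − 0.14 = 0.345 ms.
R ≥ L / t_tx = 1720 bits / 0.000345 s = 4.986 Mbps.

4.986 Mbps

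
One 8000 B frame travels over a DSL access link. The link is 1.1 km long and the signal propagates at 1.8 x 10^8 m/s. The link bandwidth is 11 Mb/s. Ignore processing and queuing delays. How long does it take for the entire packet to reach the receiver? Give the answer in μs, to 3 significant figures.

5820 μs

L = 8000 × 8 = 64000 bits.
Transmission delay = L/R = 64000 / 11000000 = 5818.18 μs.
Propagation delay = d/s = 1100 m / 180000000 m/s = 6.11111 μs.
Total = 5820 μs.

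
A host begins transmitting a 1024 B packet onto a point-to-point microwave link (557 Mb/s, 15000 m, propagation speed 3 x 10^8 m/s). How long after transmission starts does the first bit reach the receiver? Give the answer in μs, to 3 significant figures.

First bit experiences only propagation delay: d/s = 15000/300000000 = 50.0 μs.

50.0 μs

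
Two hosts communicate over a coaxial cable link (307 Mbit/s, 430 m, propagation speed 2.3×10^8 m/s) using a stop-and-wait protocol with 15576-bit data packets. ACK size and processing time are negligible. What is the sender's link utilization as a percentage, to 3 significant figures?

t_tx = L/R = 15576/307000000 = 5.07362e-05 s.
t_prop = 430/2.3e+08 = 1.86957e-06 s; RTT = 3.73913e-06 s.
Cycle = t_tx + RTT = 5.44753e-05 s.
Utilization = t_tx / cycle = 5.07362e-05/5.44753e-05 = 93.1 %.

93.1 %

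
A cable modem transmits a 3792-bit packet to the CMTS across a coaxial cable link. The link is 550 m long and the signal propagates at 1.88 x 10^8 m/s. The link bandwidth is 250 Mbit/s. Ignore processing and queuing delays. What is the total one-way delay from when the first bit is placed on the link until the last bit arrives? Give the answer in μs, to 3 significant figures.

Transmission delay = L/R = 3792 / 250000000 = 15.168 μs.
Propagation delay = d/s = 550 m / 188000000 m/s = 2.92553 μs.
Total = 18.1 μs.

18.1 μs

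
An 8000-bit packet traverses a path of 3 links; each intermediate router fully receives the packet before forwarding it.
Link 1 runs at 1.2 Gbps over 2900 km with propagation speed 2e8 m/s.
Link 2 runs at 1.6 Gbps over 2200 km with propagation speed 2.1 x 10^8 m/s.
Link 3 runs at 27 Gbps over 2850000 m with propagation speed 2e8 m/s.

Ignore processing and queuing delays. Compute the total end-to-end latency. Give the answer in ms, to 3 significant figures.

Transmission delays (L/R per hop): 0.00666667, 0.005, 0.000296296 ms; sum = 0.011963 ms.
Propagation delays (d/s per hop): 14.5, 10.4762, 14.25 ms; sum = 39.2262 ms.
End-to-end = 39.2 ms.

39.2 ms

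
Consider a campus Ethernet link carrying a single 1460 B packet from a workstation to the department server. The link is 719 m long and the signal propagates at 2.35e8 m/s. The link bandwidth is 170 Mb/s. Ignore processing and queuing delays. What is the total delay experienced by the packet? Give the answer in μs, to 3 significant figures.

L = 1460 × 8 = 11680 bits.
Transmission delay = L/R = 11680 / 170000000 = 68.7059 μs.
Propagation delay = d/s = 719 m / 235000000 m/s = 3.05957 μs.
Total = 71.8 μs.

71.8 μs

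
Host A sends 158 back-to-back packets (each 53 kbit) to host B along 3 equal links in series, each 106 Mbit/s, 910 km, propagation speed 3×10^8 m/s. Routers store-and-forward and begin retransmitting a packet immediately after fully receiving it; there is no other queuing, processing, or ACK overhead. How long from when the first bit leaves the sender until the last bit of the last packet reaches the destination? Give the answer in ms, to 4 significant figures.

Per-hop transmission t_tx = L/R = 53000/106000000 = 0.5 ms.
Per-hop propagation t_prop = 910000/300000000 = 3.03333 ms.
Pipeline fill: first packet needs 3·t_tx to clear all hops; remaining 157 packets each add one t_tx.
Total = (3+158-1)·t_tx + 3·t_prop = 160·0.5 + 3·3.03333 = 89.10 ms.

89.10 ms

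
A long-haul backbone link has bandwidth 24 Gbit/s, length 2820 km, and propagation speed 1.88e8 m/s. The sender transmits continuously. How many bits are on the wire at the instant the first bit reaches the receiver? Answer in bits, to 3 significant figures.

Propagation delay = 2820000 / 188000000 = 0.015 s.
BDP = R × t_prop = 24000000000 × 0.015 = 360000000 bits.

360000000 bits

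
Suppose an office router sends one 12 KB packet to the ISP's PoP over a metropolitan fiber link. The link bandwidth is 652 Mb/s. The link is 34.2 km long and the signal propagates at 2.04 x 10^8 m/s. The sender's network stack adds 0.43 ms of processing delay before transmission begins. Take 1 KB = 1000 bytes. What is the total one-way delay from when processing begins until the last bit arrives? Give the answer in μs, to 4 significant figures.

744.9 μs

L = 96000 bits.
Transmission delay = L/R = 96000 / 652000000 = 147.239 μs.
Propagation delay = d/s = 34200 m / 204000000 m/s = 167.647 μs.
Plus processing delay 0.43 ms = 430 μs.
Total = 744.9 μs.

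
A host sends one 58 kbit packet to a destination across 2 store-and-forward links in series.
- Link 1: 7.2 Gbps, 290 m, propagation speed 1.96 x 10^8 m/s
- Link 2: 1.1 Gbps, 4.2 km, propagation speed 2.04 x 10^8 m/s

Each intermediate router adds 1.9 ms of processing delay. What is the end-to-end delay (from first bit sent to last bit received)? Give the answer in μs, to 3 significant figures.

L = 58000 bits.
Transmission delays (L/R per hop): 8.05556, 52.7273 μs; sum = 60.7828 μs.
Propagation delays (d/s per hop): 1.47959, 20.5882 μs; sum = 22.0678 μs.
Processing at 1 router(s): 1 × 1.9 ms = 1900 μs.
End-to-end = 1980 μs.

1980 μs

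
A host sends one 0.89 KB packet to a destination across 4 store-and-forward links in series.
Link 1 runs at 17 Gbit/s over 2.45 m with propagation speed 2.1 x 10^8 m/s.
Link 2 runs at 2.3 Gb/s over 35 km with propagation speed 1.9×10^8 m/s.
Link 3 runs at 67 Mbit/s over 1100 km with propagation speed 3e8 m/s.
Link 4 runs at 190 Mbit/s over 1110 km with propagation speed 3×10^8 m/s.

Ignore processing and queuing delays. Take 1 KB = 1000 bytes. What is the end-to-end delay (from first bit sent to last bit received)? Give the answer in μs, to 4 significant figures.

L = 7120 bits.
Transmission delays (L/R per hop): 0.418824, 3.09565, 106.269, 37.4737 μs; sum = 147.257 μs.
Propagation delays (d/s per hop): 0.0116667, 184.211, 3666.67, 3700 μs; sum = 7550.89 μs.
End-to-end = 7698 μs.

7698 μs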